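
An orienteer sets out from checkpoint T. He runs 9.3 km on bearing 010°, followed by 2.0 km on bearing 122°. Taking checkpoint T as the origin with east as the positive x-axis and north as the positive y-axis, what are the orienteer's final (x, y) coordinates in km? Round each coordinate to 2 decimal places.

(3.31, 8.10)

Leg 1 (010°, 9.3 km): east 9.3 sin 10° = 1.61, north 9.3 cos 10° = 9.16
Leg 2 (122°, 2.0 km): east 2.0 sin 122° = 1.70, north 2.0 cos 122° = -1.06
Summing: 3.31 km east, 8.10 km north → (3.31, 8.10).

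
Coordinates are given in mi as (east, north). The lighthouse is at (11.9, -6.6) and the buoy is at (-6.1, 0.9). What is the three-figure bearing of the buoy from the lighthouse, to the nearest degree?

Δeast = -6.1 − 11.9 = -18.00; Δnorth = 0.9 − -6.6 = 7.50.
Bearing = atan2(Δeast, Δnorth) mod 360° = 292.62° ≈ 293°.

293°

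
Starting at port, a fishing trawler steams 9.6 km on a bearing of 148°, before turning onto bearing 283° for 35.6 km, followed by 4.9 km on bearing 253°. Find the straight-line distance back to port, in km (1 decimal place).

Leg 1 (148°, 9.6 km): east 9.6 sin 148° = 5.09, north 9.6 cos 148° = -8.14
Leg 2 (283°, 35.6 km): east 35.6 sin 283° = -34.69, north 35.6 cos 283° = 8.01
Leg 3 (253°, 4.9 km): east 4.9 sin 253° = -4.69, north 4.9 cos 253° = -1.43
Net: -34.29 east, -1.57 north. Distance = √((-34.29)² + (-1.57)²) = 34.322 km.

34.3 km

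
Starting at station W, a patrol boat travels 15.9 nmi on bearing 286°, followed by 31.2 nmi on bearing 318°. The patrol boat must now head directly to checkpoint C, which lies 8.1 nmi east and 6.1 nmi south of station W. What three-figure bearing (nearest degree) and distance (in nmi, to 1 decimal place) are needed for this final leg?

127°, 55.6 nmi

Leg 1 (286°, 15.9 nmi): east 15.9 sin 286° = -15.28, north 15.9 cos 286° = 4.38
Leg 2 (318°, 31.2 nmi): east 31.2 sin 318° = -20.88, north 31.2 cos 318° = 23.19
Current position: (-36.16, 27.57). Target: (8.1, -6.1). Remaining: Δeast = 44.26, Δnorth = -33.67.
Bearing = atan2(44.26, -33.67) mod 360° = 127.26°; distance = √((44.26)² + (-33.67)²) = 55.611 nmi.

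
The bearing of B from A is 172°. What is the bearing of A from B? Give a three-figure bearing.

352°

Back-bearing = 172° + 180° = 352°.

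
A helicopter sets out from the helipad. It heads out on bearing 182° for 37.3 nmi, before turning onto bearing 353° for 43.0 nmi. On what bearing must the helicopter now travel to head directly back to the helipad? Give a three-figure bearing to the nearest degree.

130°

Leg 1 (182°, 37.3 nmi): east 37.3 sin 182° = -1.30, north 37.3 cos 182° = -37.28
Leg 2 (353°, 43.0 nmi): east 43.0 sin 353° = -5.24, north 43.0 cos 353° = 42.68
Net displacement: -6.54 east, 5.40 north. Direction back to start is (6.54, -5.40): bearing = atan2(6.54, -5.40) mod 360° = 129.55° ≈ 130°.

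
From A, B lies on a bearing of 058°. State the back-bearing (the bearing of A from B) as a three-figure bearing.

Back-bearing = 058° + 180° = 238°.

238°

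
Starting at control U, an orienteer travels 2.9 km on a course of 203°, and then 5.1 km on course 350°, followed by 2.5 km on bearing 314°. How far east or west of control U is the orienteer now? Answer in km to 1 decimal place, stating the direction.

3.8 km west

Leg 1 (203°, 2.9 km): east 2.9 sin 203° = -1.13, north 2.9 cos 203° = -2.67
Leg 2 (350°, 5.1 km): east 5.1 sin 350° = -0.89, north 5.1 cos 350° = 5.02
Leg 3 (314°, 2.5 km): east 2.5 sin 314° = -1.80, north 2.5 cos 314° = 1.74
Net east component: -3.82 km.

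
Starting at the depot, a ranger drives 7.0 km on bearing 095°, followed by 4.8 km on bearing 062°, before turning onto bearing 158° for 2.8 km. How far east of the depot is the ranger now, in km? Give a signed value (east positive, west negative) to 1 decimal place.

12.3 km

Leg 1 (095°, 7.0 km): east 7.0 sin 95° = 6.97, north 7.0 cos 95° = -0.61
Leg 2 (062°, 4.8 km): east 4.8 sin 62° = 4.24, north 4.8 cos 62° = 2.25
Leg 3 (158°, 2.8 km): east 2.8 sin 158° = 1.05, north 2.8 cos 158° = -2.60
Net east component: 12.26 km.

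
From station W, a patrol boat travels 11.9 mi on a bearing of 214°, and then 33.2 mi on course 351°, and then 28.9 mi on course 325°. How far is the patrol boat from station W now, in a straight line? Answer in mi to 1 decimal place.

54.6 mi

Leg 1 (214°, 11.9 mi): east 11.9 sin 214° = -6.65, north 11.9 cos 214° = -9.87
Leg 2 (351°, 33.2 mi): east 33.2 sin 351° = -5.19, north 33.2 cos 351° = 32.79
Leg 3 (325°, 28.9 mi): east 28.9 sin 325° = -16.58, north 28.9 cos 325° = 23.67
Net: -28.42 east, 46.60 north. Distance = √((-28.42)² + (46.60)²) = 54.584 mi.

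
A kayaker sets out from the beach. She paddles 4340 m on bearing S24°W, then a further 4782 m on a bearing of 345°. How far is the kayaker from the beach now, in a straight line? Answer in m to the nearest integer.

3073 m

Leg 1 (S24°W, 4340 m): east 4340 sin 204° = -1765.24, north 4340 cos 204° = -3964.79
Leg 2 (345°, 4782 m): east 4782 sin 345° = -1237.67, north 4782 cos 345° = 4619.06
Net: -3002.91 east, 654.27 north. Distance = √((-3002.91)² + (654.27)²) = 3073.359 m.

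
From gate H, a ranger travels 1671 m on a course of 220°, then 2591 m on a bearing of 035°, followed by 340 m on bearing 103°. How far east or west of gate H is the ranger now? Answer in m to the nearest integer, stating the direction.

Leg 1 (220°, 1671 m): east 1671 sin 220° = -1074.10, north 1671 cos 220° = -1280.06
Leg 2 (035°, 2591 m): east 2591 sin 35° = 1486.14, north 2591 cos 35° = 2122.42
Leg 3 (103°, 340 m): east 340 sin 103° = 331.29, north 340 cos 103° = -76.48
Net east component: 743.32 m.

743 m east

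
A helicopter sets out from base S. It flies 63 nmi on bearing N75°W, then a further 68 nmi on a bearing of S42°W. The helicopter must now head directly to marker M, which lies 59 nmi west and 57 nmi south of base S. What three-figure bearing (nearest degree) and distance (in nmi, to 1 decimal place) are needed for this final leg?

116°, 52.5 nmi

Leg 1 (N75°W, 63 nmi): east 63 sin 285° = -60.85, north 63 cos 285° = 16.31
Leg 2 (S42°W, 68 nmi): east 68 sin 222° = -45.50, north 68 cos 222° = -50.53
Current position: (-106.35, -34.23). Target: (-59, -57). Remaining: Δeast = 47.35, Δnorth = -22.77.
Bearing = atan2(47.35, -22.77) mod 360° = 115.68°; distance = √((47.35)² + (-22.77)²) = 52.545 nmi.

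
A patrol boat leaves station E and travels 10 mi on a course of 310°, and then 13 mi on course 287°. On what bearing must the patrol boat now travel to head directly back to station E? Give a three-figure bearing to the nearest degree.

Leg 1 (310°, 10 mi): east 10 sin 310° = -7.66, north 10 cos 310° = 6.43
Leg 2 (287°, 13 mi): east 13 sin 287° = -12.43, north 13 cos 287° = 3.80
Net displacement: -20.09 east, 10.23 north. Direction back to start is (20.09, -10.23): bearing = atan2(20.09, -10.23) mod 360° = 116.98° ≈ 117°.

117°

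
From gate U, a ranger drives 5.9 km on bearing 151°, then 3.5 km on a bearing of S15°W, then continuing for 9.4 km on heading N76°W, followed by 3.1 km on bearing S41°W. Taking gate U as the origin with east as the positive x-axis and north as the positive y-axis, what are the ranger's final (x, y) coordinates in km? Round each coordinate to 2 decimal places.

Leg 1 (151°, 5.9 km): east 5.9 sin 151° = 2.86, north 5.9 cos 151° = -5.16
Leg 2 (S15°W, 3.5 km): east 3.5 sin 195° = -0.91, north 3.5 cos 195° = -3.38
Leg 3 (N76°W, 9.4 km): east 9.4 sin 284° = -9.12, north 9.4 cos 284° = 2.27
Leg 4 (S41°W, 3.1 km): east 3.1 sin 221° = -2.03, north 3.1 cos 221° = -2.34
Summing: -9.20 km east, -8.61 km north → (-9.20, -8.61).

(-9.20, -8.61)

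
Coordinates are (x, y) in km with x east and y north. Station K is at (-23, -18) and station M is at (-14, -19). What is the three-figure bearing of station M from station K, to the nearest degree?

Δeast = -14 − -23 = 9.00; Δnorth = -19 − -18 = -1.00.
Bearing = atan2(Δeast, Δnorth) mod 360° = 96.34° ≈ 096°.

096°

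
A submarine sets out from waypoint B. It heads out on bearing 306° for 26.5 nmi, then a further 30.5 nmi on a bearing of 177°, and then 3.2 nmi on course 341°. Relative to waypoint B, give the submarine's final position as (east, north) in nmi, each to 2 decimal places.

(-20.88, -11.86)

Leg 1 (306°, 26.5 nmi): east 26.5 sin 306° = -21.44, north 26.5 cos 306° = 15.58
Leg 2 (177°, 30.5 nmi): east 30.5 sin 177° = 1.60, north 30.5 cos 177° = -30.46
Leg 3 (341°, 3.2 nmi): east 3.2 sin 341° = -1.04, north 3.2 cos 341° = 3.03
Summing: -20.88 nmi east, -11.86 nmi north → (-20.88, -11.86).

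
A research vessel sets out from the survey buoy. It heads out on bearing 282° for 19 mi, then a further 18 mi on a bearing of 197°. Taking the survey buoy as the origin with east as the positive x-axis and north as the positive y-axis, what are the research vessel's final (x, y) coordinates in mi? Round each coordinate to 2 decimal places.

Leg 1 (282°, 19 mi): east 19 sin 282° = -18.58, north 19 cos 282° = 3.95
Leg 2 (197°, 18 mi): east 18 sin 197° = -5.26, north 18 cos 197° = -17.21
Summing: -23.85 mi east, -13.26 mi north → (-23.85, -13.26).

(-23.85, -13.26)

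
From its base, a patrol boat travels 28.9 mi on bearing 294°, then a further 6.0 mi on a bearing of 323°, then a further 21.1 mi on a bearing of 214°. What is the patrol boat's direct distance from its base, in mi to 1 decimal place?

Leg 1 (294°, 28.9 mi): east 28.9 sin 294° = -26.40, north 28.9 cos 294° = 11.75
Leg 2 (323°, 6.0 mi): east 6.0 sin 323° = -3.61, north 6.0 cos 323° = 4.79
Leg 3 (214°, 21.1 mi): east 21.1 sin 214° = -11.80, north 21.1 cos 214° = -17.49
Net: -41.81 east, -0.95 north. Distance = √((-41.81)² + (-0.95)²) = 41.822 mi.

41.8 mi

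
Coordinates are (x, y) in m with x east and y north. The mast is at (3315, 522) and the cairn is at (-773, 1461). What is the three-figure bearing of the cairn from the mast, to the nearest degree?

Δeast = -773 − 3315 = -4088.00; Δnorth = 1461 − 522 = 939.00.
Bearing = atan2(Δeast, Δnorth) mod 360° = 282.94° ≈ 283°.

283°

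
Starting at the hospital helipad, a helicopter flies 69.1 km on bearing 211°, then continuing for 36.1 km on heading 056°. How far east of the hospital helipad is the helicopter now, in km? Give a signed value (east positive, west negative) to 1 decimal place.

-5.7 km

Leg 1 (211°, 69.1 km): east 69.1 sin 211° = -35.59, north 69.1 cos 211° = -59.23
Leg 2 (056°, 36.1 km): east 36.1 sin 56° = 29.93, north 36.1 cos 56° = 20.19
Net east component: -5.66 km.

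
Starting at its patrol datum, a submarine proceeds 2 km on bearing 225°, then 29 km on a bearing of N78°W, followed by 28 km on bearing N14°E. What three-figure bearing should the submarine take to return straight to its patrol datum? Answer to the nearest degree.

144°

Leg 1 (225°, 2 km): east 2 sin 225° = -1.41, north 2 cos 225° = -1.41
Leg 2 (N78°W, 29 km): east 29 sin 282° = -28.37, north 29 cos 282° = 6.03
Leg 3 (N14°E, 28 km): east 28 sin 14° = 6.77, north 28 cos 14° = 27.17
Net displacement: -23.01 east, 31.78 north. Direction back to start is (23.01, -31.78): bearing = atan2(23.01, -31.78) mod 360° = 144.10° ≈ 144°.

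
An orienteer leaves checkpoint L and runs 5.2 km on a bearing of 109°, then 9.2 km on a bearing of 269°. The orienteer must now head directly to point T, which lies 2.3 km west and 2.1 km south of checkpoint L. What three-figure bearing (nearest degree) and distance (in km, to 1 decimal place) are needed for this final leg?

097°, 2.0 km

Leg 1 (109°, 5.2 km): east 5.2 sin 109° = 4.92, north 5.2 cos 109° = -1.69
Leg 2 (269°, 9.2 km): east 9.2 sin 269° = -9.20, north 9.2 cos 269° = -0.16
Current position: (-4.28, -1.85). Target: (-2.3, -2.1). Remaining: Δeast = 1.98, Δnorth = -0.25.
Bearing = atan2(1.98, -0.25) mod 360° = 97.09°; distance = √((1.98)² + (-0.25)²) = 1.997 km.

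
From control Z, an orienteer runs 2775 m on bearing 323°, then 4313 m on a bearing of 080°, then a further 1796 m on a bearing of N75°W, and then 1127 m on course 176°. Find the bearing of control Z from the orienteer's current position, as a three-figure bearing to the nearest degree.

Leg 1 (323°, 2775 m): east 2775 sin 323° = -1670.04, north 2775 cos 323° = 2216.21
Leg 2 (080°, 4313 m): east 4313 sin 80° = 4247.48, north 4313 cos 80° = 748.94
Leg 3 (N75°W, 1796 m): east 1796 sin 285° = -1734.80, north 1796 cos 285° = 464.84
Leg 4 (176°, 1127 m): east 1127 sin 176° = 78.62, north 1127 cos 176° = -1124.25
Net displacement: 921.25 east, 2305.74 north. Direction back to start is (-921.25, -2305.74): bearing = atan2(-921.25, -2305.74) mod 360° = 201.78° ≈ 202°.

202°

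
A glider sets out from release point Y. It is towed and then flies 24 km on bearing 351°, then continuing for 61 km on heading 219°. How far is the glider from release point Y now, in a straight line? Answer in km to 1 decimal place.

Leg 1 (351°, 24 km): east 24 sin 351° = -3.75, north 24 cos 351° = 23.70
Leg 2 (219°, 61 km): east 61 sin 219° = -38.39, north 61 cos 219° = -47.41
Net: -42.14 east, -23.70 north. Distance = √((-42.14)² + (-23.70)²) = 48.351 km.

48.4 km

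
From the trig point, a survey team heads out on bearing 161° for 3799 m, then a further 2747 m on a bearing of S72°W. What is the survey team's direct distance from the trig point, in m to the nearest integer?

4649 m

Leg 1 (161°, 3799 m): east 3799 sin 161° = 1236.83, north 3799 cos 161° = -3592.03
Leg 2 (S72°W, 2747 m): east 2747 sin 252° = -2612.55, north 2747 cos 252° = -848.87
Net: -1375.72 east, -4440.89 north. Distance = √((-1375.72)² + (-4440.89)²) = 4649.102 m.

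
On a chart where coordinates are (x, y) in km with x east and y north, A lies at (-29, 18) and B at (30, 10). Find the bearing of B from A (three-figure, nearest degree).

098°

Δeast = 30 − -29 = 59.00; Δnorth = 10 − 18 = -8.00.
Bearing = atan2(Δeast, Δnorth) mod 360° = 97.72° ≈ 098°.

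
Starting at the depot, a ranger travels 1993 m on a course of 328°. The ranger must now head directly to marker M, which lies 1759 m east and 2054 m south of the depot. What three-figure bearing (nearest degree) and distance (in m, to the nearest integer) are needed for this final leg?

Leg 1 (328°, 1993 m): east 1993 sin 328° = -1056.13, north 1993 cos 328° = 1690.16
Current position: (-1056.13, 1690.16). Target: (1759, -2054). Remaining: Δeast = 2815.13, Δnorth = -3744.16.
Bearing = atan2(2815.13, -3744.16) mod 360° = 143.06°; distance = √((2815.13)² + (-3744.16)²) = 4684.409 m.

143°, 4684 m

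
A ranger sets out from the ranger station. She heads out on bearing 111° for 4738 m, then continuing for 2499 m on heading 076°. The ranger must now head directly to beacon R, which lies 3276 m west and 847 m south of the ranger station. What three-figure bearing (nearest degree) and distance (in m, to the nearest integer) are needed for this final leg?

Leg 1 (111°, 4738 m): east 4738 sin 111° = 4423.30, north 4738 cos 111° = -1697.95
Leg 2 (076°, 2499 m): east 2499 sin 76° = 2424.77, north 2499 cos 76° = 604.56
Current position: (6848.07, -1093.38). Target: (-3276, -847). Remaining: Δeast = -10124.07, Δnorth = 246.38.
Bearing = atan2(-10124.07, 246.38) mod 360° = 271.39°; distance = √((-10124.07)² + (246.38)²) = 10127.071 m.

271°, 10127 m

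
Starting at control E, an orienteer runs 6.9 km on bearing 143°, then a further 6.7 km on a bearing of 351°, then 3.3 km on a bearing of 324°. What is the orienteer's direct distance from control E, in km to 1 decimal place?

4.0 km

Leg 1 (143°, 6.9 km): east 6.9 sin 143° = 4.15, north 6.9 cos 143° = -5.51
Leg 2 (351°, 6.7 km): east 6.7 sin 351° = -1.05, north 6.7 cos 351° = 6.62
Leg 3 (324°, 3.3 km): east 3.3 sin 324° = -1.94, north 3.3 cos 324° = 2.67
Net: 1.16 east, 3.78 north. Distance = √((1.16)² + (3.78)²) = 3.952 km.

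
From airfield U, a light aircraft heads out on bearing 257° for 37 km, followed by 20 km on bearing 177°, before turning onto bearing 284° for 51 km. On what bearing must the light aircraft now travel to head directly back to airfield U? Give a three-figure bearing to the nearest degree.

079°

Leg 1 (257°, 37 km): east 37 sin 257° = -36.05, north 37 cos 257° = -8.32
Leg 2 (177°, 20 km): east 20 sin 177° = 1.05, north 20 cos 177° = -19.97
Leg 3 (284°, 51 km): east 51 sin 284° = -49.49, north 51 cos 284° = 12.34
Net displacement: -84.49 east, -15.96 north. Direction back to start is (84.49, 15.96): bearing = atan2(84.49, 15.96) mod 360° = 79.30° ≈ 079°.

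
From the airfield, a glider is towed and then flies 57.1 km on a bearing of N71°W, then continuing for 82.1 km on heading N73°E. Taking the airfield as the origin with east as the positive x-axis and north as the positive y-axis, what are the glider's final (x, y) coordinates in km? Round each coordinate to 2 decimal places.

Leg 1 (N71°W, 57.1 km): east 57.1 sin 289° = -53.99, north 57.1 cos 289° = 18.59
Leg 2 (N73°E, 82.1 km): east 82.1 sin 73° = 78.51, north 82.1 cos 73° = 24.00
Summing: 24.52 km east, 42.59 km north → (24.52, 42.59).

(24.52, 42.59)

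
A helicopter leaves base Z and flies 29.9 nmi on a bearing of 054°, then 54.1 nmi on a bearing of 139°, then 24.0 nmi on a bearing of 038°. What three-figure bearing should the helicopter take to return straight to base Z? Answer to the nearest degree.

273°

Leg 1 (054°, 29.9 nmi): east 29.9 sin 54° = 24.19, north 29.9 cos 54° = 17.57
Leg 2 (139°, 54.1 nmi): east 54.1 sin 139° = 35.49, north 54.1 cos 139° = -40.83
Leg 3 (038°, 24.0 nmi): east 24.0 sin 38° = 14.78, north 24.0 cos 38° = 18.91
Net displacement: 74.46 east, -4.34 north. Direction back to start is (-74.46, 4.34): bearing = atan2(-74.46, 4.34) mod 360° = 273.34° ≈ 273°.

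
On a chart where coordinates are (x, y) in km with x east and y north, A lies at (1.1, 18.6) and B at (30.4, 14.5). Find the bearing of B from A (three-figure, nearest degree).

Δeast = 30.4 − 1.1 = 29.30; Δnorth = 14.5 − 18.6 = -4.10.
Bearing = atan2(Δeast, Δnorth) mod 360° = 97.97° ≈ 098°.

098°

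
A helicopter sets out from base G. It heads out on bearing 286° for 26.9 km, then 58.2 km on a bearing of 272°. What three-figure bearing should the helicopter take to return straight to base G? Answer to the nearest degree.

Leg 1 (286°, 26.9 km): east 26.9 sin 286° = -25.86, north 26.9 cos 286° = 7.41
Leg 2 (272°, 58.2 km): east 58.2 sin 272° = -58.16, north 58.2 cos 272° = 2.03
Net displacement: -84.02 east, 9.45 north. Direction back to start is (84.02, -9.45): bearing = atan2(84.02, -9.45) mod 360° = 96.41° ≈ 096°.

096°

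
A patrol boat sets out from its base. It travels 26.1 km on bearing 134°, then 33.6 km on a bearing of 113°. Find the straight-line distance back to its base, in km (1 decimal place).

58.7 km

Leg 1 (134°, 26.1 km): east 26.1 sin 134° = 18.77, north 26.1 cos 134° = -18.13
Leg 2 (113°, 33.6 km): east 33.6 sin 113° = 30.93, north 33.6 cos 113° = -13.13
Net: 49.70 east, -31.26 north. Distance = √((49.70)² + (-31.26)²) = 58.716 km.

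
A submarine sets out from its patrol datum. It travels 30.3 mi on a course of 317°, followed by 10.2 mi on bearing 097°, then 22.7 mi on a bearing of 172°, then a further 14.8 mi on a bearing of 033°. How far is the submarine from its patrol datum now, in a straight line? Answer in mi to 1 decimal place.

10.9 mi

Leg 1 (317°, 30.3 mi): east 30.3 sin 317° = -20.66, north 30.3 cos 317° = 22.16
Leg 2 (097°, 10.2 mi): east 10.2 sin 97° = 10.12, north 10.2 cos 97° = -1.24
Leg 3 (172°, 22.7 mi): east 22.7 sin 172° = 3.16, north 22.7 cos 172° = -22.48
Leg 4 (033°, 14.8 mi): east 14.8 sin 33° = 8.06, north 14.8 cos 33° = 12.41
Net: 0.68 east, 10.85 north. Distance = √((0.68)² + (10.85)²) = 10.871 mi.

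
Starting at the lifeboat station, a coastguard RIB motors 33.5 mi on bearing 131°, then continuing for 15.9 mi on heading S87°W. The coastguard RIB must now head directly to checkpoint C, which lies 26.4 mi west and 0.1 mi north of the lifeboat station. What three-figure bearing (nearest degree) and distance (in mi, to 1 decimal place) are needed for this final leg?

303°, 42.5 mi

Leg 1 (131°, 33.5 mi): east 33.5 sin 131° = 25.28, north 33.5 cos 131° = -21.98
Leg 2 (S87°W, 15.9 mi): east 15.9 sin 267° = -15.88, north 15.9 cos 267° = -0.83
Current position: (9.40, -22.81). Target: (-26.4, 0.1). Remaining: Δeast = -35.80, Δnorth = 22.91.
Bearing = atan2(-35.80, 22.91) mod 360° = 302.61°; distance = √((-35.80)² + (22.91)²) = 42.507 mi.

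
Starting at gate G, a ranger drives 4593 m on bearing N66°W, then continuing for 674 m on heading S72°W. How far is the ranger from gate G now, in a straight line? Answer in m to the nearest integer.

Leg 1 (N66°W, 4593 m): east 4593 sin 294° = -4195.91, north 4593 cos 294° = 1868.14
Leg 2 (S72°W, 674 m): east 674 sin 252° = -641.01, north 674 cos 252° = -208.28
Net: -4836.93 east, 1659.86 north. Distance = √((-4836.93)² + (1659.86)²) = 5113.805 m.

5114 m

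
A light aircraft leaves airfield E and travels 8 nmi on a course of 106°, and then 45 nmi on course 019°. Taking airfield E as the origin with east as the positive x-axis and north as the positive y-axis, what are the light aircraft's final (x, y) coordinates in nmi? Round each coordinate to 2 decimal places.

Leg 1 (106°, 8 nmi): east 8 sin 106° = 7.69, north 8 cos 106° = -2.21
Leg 2 (019°, 45 nmi): east 45 sin 19° = 14.65, north 45 cos 19° = 42.55
Summing: 22.34 nmi east, 40.34 nmi north → (22.34, 40.34).

(22.34, 40.34)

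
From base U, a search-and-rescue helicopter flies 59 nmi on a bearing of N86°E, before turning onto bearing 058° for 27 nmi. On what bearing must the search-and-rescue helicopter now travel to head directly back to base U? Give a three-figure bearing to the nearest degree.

257°

Leg 1 (N86°E, 59 nmi): east 59 sin 86° = 58.86, north 59 cos 86° = 4.12
Leg 2 (058°, 27 nmi): east 27 sin 58° = 22.90, north 27 cos 58° = 14.31
Net displacement: 81.75 east, 18.42 north. Direction back to start is (-81.75, -18.42): bearing = atan2(-81.75, -18.42) mod 360° = 257.30° ≈ 257°.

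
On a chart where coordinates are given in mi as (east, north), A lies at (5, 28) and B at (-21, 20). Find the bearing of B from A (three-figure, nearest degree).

Δeast = -21 − 5 = -26.00; Δnorth = 20 − 28 = -8.00.
Bearing = atan2(Δeast, Δnorth) mod 360° = 252.90° ≈ 253°.

253°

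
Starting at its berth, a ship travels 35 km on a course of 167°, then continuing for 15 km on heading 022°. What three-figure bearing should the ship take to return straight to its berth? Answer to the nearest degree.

326°

Leg 1 (167°, 35 km): east 35 sin 167° = 7.87, north 35 cos 167° = -34.10
Leg 2 (022°, 15 km): east 15 sin 22° = 5.62, north 15 cos 22° = 13.91
Net displacement: 13.49 east, -20.20 north. Direction back to start is (-13.49, 20.20): bearing = atan2(-13.49, 20.20) mod 360° = 326.25° ≈ 326°.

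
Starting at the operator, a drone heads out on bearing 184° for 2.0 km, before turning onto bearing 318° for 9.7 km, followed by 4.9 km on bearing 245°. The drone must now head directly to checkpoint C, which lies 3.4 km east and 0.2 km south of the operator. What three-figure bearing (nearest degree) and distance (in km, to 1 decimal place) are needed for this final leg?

Leg 1 (184°, 2.0 km): east 2.0 sin 184° = -0.14, north 2.0 cos 184° = -2.00
Leg 2 (318°, 9.7 km): east 9.7 sin 318° = -6.49, north 9.7 cos 318° = 7.21
Leg 3 (245°, 4.9 km): east 4.9 sin 245° = -4.44, north 4.9 cos 245° = -2.07
Current position: (-11.07, 3.14). Target: (3.4, -0.2). Remaining: Δeast = 14.47, Δnorth = -3.34.
Bearing = atan2(14.47, -3.34) mod 360° = 103.01°; distance = √((14.47)² + (-3.34)²) = 14.852 km.

103°, 14.9 km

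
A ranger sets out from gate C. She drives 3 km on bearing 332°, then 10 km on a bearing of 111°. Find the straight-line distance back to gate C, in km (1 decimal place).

Leg 1 (332°, 3 km): east 3 sin 332° = -1.41, north 3 cos 332° = 2.65
Leg 2 (111°, 10 km): east 10 sin 111° = 9.34, north 10 cos 111° = -3.58
Net: 7.93 east, -0.93 north. Distance = √((7.93)² + (-0.93)²) = 7.982 km.

8.0 km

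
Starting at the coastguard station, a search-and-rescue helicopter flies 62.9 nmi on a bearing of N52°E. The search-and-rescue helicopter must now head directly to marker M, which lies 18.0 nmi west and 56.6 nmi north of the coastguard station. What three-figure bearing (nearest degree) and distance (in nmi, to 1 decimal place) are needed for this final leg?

Leg 1 (N52°E, 62.9 nmi): east 62.9 sin 52° = 49.57, north 62.9 cos 52° = 38.73
Current position: (49.57, 38.73). Target: (-18.0, 56.6). Remaining: Δeast = -67.57, Δnorth = 17.87.
Bearing = atan2(-67.57, 17.87) mod 360° = 284.82°; distance = √((-67.57)² + (17.87)²) = 69.890 nmi.

285°, 69.9 nmi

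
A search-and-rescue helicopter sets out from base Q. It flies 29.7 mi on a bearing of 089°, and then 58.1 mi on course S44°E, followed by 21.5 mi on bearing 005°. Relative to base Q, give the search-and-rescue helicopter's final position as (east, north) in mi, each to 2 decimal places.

Leg 1 (089°, 29.7 mi): east 29.7 sin 89° = 29.70, north 29.7 cos 89° = 0.52
Leg 2 (S44°E, 58.1 mi): east 58.1 sin 136° = 40.36, north 58.1 cos 136° = -41.79
Leg 3 (005°, 21.5 mi): east 21.5 sin 5° = 1.87, north 21.5 cos 5° = 21.42
Summing: 71.93 mi east, -19.86 mi north → (71.93, -19.86).

(71.93, -19.86)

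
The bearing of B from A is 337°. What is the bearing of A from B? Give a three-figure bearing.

157°

Back-bearing = 337° − 180° = 157°.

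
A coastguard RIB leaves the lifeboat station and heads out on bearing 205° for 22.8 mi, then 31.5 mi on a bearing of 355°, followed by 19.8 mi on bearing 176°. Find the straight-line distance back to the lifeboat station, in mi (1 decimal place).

14.2 mi

Leg 1 (205°, 22.8 mi): east 22.8 sin 205° = -9.64, north 22.8 cos 205° = -20.66
Leg 2 (355°, 31.5 mi): east 31.5 sin 355° = -2.75, north 31.5 cos 355° = 31.38
Leg 3 (176°, 19.8 mi): east 19.8 sin 176° = 1.38, north 19.8 cos 176° = -19.75
Net: -11.00 east, -9.04 north. Distance = √((-11.00)² + (-9.04)²) = 14.235 mi.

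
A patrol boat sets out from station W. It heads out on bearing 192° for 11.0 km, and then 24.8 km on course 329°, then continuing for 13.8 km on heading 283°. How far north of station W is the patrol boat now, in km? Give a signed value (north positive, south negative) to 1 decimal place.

13.6 km

Leg 1 (192°, 11.0 km): east 11.0 sin 192° = -2.29, north 11.0 cos 192° = -10.76
Leg 2 (329°, 24.8 km): east 24.8 sin 329° = -12.77, north 24.8 cos 329° = 21.26
Leg 3 (283°, 13.8 km): east 13.8 sin 283° = -13.45, north 13.8 cos 283° = 3.10
Net north component: 13.60 km.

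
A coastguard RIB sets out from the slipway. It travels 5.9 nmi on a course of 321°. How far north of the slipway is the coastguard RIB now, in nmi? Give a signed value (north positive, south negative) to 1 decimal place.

Leg 1 (321°, 5.9 nmi): east 5.9 sin 321° = -3.71, north 5.9 cos 321° = 4.59
Net north component: 4.59 nmi.

4.6 nmi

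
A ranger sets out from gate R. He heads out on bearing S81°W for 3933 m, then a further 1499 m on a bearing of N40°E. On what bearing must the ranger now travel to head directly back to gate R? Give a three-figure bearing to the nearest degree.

100°

Leg 1 (S81°W, 3933 m): east 3933 sin 261° = -3884.58, north 3933 cos 261° = -615.26
Leg 2 (N40°E, 1499 m): east 1499 sin 40° = 963.54, north 1499 cos 40° = 1148.30
Net displacement: -2921.04 east, 533.04 north. Direction back to start is (2921.04, -533.04): bearing = atan2(2921.04, -533.04) mod 360° = 100.34° ≈ 100°.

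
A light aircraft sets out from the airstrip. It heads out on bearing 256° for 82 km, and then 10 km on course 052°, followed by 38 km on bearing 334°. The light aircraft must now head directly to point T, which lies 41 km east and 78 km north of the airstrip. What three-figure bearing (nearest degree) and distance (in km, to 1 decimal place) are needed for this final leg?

Leg 1 (256°, 82 km): east 82 sin 256° = -79.56, north 82 cos 256° = -19.84
Leg 2 (052°, 10 km): east 10 sin 52° = 7.88, north 10 cos 52° = 6.16
Leg 3 (334°, 38 km): east 38 sin 334° = -16.66, north 38 cos 334° = 34.15
Current position: (-88.34, 20.47). Target: (41, 78). Remaining: Δeast = 129.34, Δnorth = 57.53.
Bearing = atan2(129.34, 57.53) mod 360° = 66.02°; distance = √((129.34)² + (57.53)²) = 141.558 km.

066°, 141.6 km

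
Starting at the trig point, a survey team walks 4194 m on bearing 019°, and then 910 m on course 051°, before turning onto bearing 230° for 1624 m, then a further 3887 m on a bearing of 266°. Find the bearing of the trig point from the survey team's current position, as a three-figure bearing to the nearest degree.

Leg 1 (019°, 4194 m): east 4194 sin 19° = 1365.43, north 4194 cos 19° = 3965.50
Leg 2 (051°, 910 m): east 910 sin 51° = 707.20, north 910 cos 51° = 572.68
Leg 3 (230°, 1624 m): east 1624 sin 230° = -1244.06, north 1624 cos 230° = -1043.89
Leg 4 (266°, 3887 m): east 3887 sin 266° = -3877.53, north 3887 cos 266° = -271.14
Net displacement: -3048.95 east, 3223.16 north. Direction back to start is (3048.95, -3223.16): bearing = atan2(3048.95, -3223.16) mod 360° = 136.59° ≈ 137°.

137°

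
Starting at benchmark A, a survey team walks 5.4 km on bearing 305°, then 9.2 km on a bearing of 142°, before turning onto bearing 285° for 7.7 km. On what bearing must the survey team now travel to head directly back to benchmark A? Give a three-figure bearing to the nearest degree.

Leg 1 (305°, 5.4 km): east 5.4 sin 305° = -4.42, north 5.4 cos 305° = 3.10
Leg 2 (142°, 9.2 km): east 9.2 sin 142° = 5.66, north 9.2 cos 142° = -7.25
Leg 3 (285°, 7.7 km): east 7.7 sin 285° = -7.44, north 7.7 cos 285° = 1.99
Net displacement: -6.20 east, -2.16 north. Direction back to start is (6.20, 2.16): bearing = atan2(6.20, 2.16) mod 360° = 70.79° ≈ 071°.

071°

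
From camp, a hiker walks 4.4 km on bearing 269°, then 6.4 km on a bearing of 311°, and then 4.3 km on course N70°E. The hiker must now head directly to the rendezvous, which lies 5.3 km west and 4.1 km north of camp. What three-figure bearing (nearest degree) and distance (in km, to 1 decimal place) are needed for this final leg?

184°, 1.5 km

Leg 1 (269°, 4.4 km): east 4.4 sin 269° = -4.40, north 4.4 cos 269° = -0.08
Leg 2 (311°, 6.4 km): east 6.4 sin 311° = -4.83, north 6.4 cos 311° = 4.20
Leg 3 (N70°E, 4.3 km): east 4.3 sin 70° = 4.04, north 4.3 cos 70° = 1.47
Current position: (-5.19, 5.59). Target: (-5.3, 4.1). Remaining: Δeast = -0.11, Δnorth = -1.49.
Bearing = atan2(-0.11, -1.49) mod 360° = 184.26°; distance = √((-0.11)² + (-1.49)²) = 1.497 km.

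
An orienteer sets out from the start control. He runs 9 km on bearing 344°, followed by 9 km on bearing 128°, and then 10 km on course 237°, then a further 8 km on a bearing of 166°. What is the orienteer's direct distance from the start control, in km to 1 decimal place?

Leg 1 (344°, 9 km): east 9 sin 344° = -2.48, north 9 cos 344° = 8.65
Leg 2 (128°, 9 km): east 9 sin 128° = 7.09, north 9 cos 128° = -5.54
Leg 3 (237°, 10 km): east 10 sin 237° = -8.39, north 10 cos 237° = -5.45
Leg 4 (166°, 8 km): east 8 sin 166° = 1.94, north 8 cos 166° = -7.76
Net: -1.84 east, -10.10 north. Distance = √((-1.84)² + (-10.10)²) = 10.265 km.

10.3 km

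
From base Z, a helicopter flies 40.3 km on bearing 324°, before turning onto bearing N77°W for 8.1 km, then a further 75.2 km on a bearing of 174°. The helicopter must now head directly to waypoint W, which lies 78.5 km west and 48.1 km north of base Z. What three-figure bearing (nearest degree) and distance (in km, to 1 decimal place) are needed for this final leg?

328°, 104.1 km

Leg 1 (324°, 40.3 km): east 40.3 sin 324° = -23.69, north 40.3 cos 324° = 32.60
Leg 2 (N77°W, 8.1 km): east 8.1 sin 283° = -7.89, north 8.1 cos 283° = 1.82
Leg 3 (174°, 75.2 km): east 75.2 sin 174° = 7.86, north 75.2 cos 174° = -74.79
Current position: (-23.72, -40.36). Target: (-78.5, 48.1). Remaining: Δeast = -54.78, Δnorth = 88.46.
Bearing = atan2(-54.78, 88.46) mod 360° = 328.23°; distance = √((-54.78)² + (88.46)²) = 104.051 km.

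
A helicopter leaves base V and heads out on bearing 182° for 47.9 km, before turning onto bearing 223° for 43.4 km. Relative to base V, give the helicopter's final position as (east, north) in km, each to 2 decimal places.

(-31.27, -79.61)

Leg 1 (182°, 47.9 km): east 47.9 sin 182° = -1.67, north 47.9 cos 182° = -47.87
Leg 2 (223°, 43.4 km): east 43.4 sin 223° = -29.60, north 43.4 cos 223° = -31.74
Summing: -31.27 km east, -79.61 km north → (-31.27, -79.61).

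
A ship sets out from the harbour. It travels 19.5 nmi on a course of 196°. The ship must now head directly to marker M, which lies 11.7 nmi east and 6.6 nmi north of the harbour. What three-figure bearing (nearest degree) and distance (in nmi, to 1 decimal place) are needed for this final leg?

Leg 1 (196°, 19.5 nmi): east 19.5 sin 196° = -5.37, north 19.5 cos 196° = -18.74
Current position: (-5.37, -18.74). Target: (11.7, 6.6). Remaining: Δeast = 17.07, Δnorth = 25.34.
Bearing = atan2(17.07, 25.34) mod 360° = 33.97°; distance = √((17.07)² + (25.34)²) = 30.560 nmi.

034°, 30.6 nmi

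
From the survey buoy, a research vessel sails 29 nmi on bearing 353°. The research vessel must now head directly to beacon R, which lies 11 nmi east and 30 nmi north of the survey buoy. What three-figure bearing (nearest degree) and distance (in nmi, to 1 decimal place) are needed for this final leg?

Leg 1 (353°, 29 nmi): east 29 sin 353° = -3.53, north 29 cos 353° = 28.78
Current position: (-3.53, 28.78). Target: (11, 30). Remaining: Δeast = 14.53, Δnorth = 1.22.
Bearing = atan2(14.53, 1.22) mod 360° = 85.22°; distance = √((14.53)² + (1.22)²) = 14.585 nmi.

085°, 14.6 nmi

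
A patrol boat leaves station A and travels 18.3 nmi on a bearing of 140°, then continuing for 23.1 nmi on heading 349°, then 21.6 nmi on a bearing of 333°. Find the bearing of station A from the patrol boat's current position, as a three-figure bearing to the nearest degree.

175°

Leg 1 (140°, 18.3 nmi): east 18.3 sin 140° = 11.76, north 18.3 cos 140° = -14.02
Leg 2 (349°, 23.1 nmi): east 23.1 sin 349° = -4.41, north 23.1 cos 349° = 22.68
Leg 3 (333°, 21.6 nmi): east 21.6 sin 333° = -9.81, north 21.6 cos 333° = 19.25
Net displacement: -2.45 east, 27.90 north. Direction back to start is (2.45, -27.90): bearing = atan2(2.45, -27.90) mod 360° = 174.98° ≈ 175°.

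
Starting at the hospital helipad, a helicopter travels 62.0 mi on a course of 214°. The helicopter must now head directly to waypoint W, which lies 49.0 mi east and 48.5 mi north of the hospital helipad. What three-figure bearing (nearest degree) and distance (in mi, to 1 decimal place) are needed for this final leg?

040°, 130.3 mi

Leg 1 (214°, 62.0 mi): east 62.0 sin 214° = -34.67, north 62.0 cos 214° = -51.40
Current position: (-34.67, -51.40). Target: (49.0, 48.5). Remaining: Δeast = 83.67, Δnorth = 99.90.
Bearing = atan2(83.67, 99.90) mod 360° = 39.95°; distance = √((83.67)² + (99.90)²) = 130.310 mi.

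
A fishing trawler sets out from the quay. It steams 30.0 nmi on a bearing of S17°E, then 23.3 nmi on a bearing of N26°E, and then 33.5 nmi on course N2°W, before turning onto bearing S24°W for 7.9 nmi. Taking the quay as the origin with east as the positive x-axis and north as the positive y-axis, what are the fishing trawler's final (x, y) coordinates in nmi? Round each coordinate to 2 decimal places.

Leg 1 (S17°E, 30.0 nmi): east 30.0 sin 163° = 8.77, north 30.0 cos 163° = -28.69
Leg 2 (N26°E, 23.3 nmi): east 23.3 sin 26° = 10.21, north 23.3 cos 26° = 20.94
Leg 3 (N2°W, 33.5 nmi): east 33.5 sin 358° = -1.17, north 33.5 cos 358° = 33.48
Leg 4 (S24°W, 7.9 nmi): east 7.9 sin 204° = -3.21, north 7.9 cos 204° = -7.22
Summing: 14.60 nmi east, 18.52 nmi north → (14.60, 18.52).

(14.60, 18.52)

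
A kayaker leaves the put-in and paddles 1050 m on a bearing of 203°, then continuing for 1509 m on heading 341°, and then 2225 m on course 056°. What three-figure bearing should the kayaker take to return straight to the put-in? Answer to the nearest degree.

Leg 1 (203°, 1050 m): east 1050 sin 203° = -410.27, north 1050 cos 203° = -966.53
Leg 2 (341°, 1509 m): east 1509 sin 341° = -491.28, north 1509 cos 341° = 1426.79
Leg 3 (056°, 2225 m): east 2225 sin 56° = 1844.61, north 2225 cos 56° = 1244.20
Net displacement: 943.06 east, 1704.46 north. Direction back to start is (-943.06, -1704.46): bearing = atan2(-943.06, -1704.46) mod 360° = 208.96° ≈ 209°.

209°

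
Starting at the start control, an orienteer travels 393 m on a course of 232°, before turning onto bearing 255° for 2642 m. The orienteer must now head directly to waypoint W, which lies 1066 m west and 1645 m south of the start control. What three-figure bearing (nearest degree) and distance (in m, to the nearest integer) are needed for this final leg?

112°, 1934 m

Leg 1 (232°, 393 m): east 393 sin 232° = -309.69, north 393 cos 232° = -241.95
Leg 2 (255°, 2642 m): east 2642 sin 255° = -2551.98, north 2642 cos 255° = -683.80
Current position: (-2861.66, -925.75). Target: (-1066, -1645). Remaining: Δeast = 1795.66, Δnorth = -719.25.
Bearing = atan2(1795.66, -719.25) mod 360° = 111.83°; distance = √((1795.66)² + (-719.25)²) = 1934.354 m.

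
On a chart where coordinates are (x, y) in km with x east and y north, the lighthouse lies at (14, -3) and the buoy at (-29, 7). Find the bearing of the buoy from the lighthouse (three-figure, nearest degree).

283°

Δeast = -29 − 14 = -43.00; Δnorth = 7 − -3 = 10.00.
Bearing = atan2(Δeast, Δnorth) mod 360° = 283.09° ≈ 283°.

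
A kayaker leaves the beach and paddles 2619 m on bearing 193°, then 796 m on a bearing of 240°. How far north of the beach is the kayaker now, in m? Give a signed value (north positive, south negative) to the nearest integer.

-2950 m

Leg 1 (193°, 2619 m): east 2619 sin 193° = -589.15, north 2619 cos 193° = -2551.88
Leg 2 (240°, 796 m): east 796 sin 240° = -689.36, north 796 cos 240° = -398.00
Net north component: -2949.88 m.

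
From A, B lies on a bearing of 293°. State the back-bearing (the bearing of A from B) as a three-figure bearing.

Back-bearing = 293° − 180° = 113°.

113°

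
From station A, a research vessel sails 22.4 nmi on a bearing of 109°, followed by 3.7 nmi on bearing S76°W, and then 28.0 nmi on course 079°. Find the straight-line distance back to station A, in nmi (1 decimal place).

Leg 1 (109°, 22.4 nmi): east 22.4 sin 109° = 21.18, north 22.4 cos 109° = -7.29
Leg 2 (S76°W, 3.7 nmi): east 3.7 sin 256° = -3.59, north 3.7 cos 256° = -0.90
Leg 3 (079°, 28.0 nmi): east 28.0 sin 79° = 27.49, north 28.0 cos 79° = 5.34
Net: 45.08 east, -2.85 north. Distance = √((45.08)² + (-2.85)²) = 45.165 nmi.

45.2 nmi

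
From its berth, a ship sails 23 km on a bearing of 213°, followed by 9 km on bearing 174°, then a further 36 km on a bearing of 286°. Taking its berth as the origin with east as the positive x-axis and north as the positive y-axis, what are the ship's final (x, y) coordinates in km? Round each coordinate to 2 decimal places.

(-46.19, -18.32)

Leg 1 (213°, 23 km): east 23 sin 213° = -12.53, north 23 cos 213° = -19.29
Leg 2 (174°, 9 km): east 9 sin 174° = 0.94, north 9 cos 174° = -8.95
Leg 3 (286°, 36 km): east 36 sin 286° = -34.61, north 36 cos 286° = 9.92
Summing: -46.19 km east, -18.32 km north → (-46.19, -18.32).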